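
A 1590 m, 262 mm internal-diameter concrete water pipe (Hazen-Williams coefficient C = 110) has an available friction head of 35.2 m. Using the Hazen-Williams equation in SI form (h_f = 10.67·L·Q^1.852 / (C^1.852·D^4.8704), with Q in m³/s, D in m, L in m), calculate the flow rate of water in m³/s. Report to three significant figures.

Q ≈ 0.116 m³/s

Rearranging: Q = [h_f·C^1.852·D^4.8704 / (10.67·L)]^(1/1.852)
Q = [35.2·110^1.852·0.262^4.8704 / (10.67·1590)]^0.540 = 0.1156 m³/s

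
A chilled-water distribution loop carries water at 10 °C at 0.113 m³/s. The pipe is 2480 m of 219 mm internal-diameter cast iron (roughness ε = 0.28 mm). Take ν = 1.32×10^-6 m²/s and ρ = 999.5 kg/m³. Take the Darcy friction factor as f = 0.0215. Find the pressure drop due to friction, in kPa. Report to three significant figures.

V = 4Q/(πD²) = 4·0.113/(π·0.219²) = 3.000 m/s
h_f = f(L/D)V²/(2g) = 0.02150·(2480/0.219)·3.000²/(2·9.81) = 111.7 m
Δp = ρg·h_f = 999.5·9.81·111.7 = 1095 kPa

Δp ≈ 1090 kPa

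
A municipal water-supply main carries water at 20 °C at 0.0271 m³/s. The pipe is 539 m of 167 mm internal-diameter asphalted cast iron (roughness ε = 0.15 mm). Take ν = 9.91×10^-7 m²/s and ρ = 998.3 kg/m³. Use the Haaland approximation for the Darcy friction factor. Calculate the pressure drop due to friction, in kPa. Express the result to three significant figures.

V = 4Q/(πD²) = 4·0.0271/(π·0.167²) = 1.237 m/s
Re = VD/ν = 1.237·0.167/9.91×10^-7 = 2.08×10^5 → turbulent
ε/D = 0.15/167 = 8.98×10^-4
Haaland: f = 0.02045
h_f = f(L/D)V²/(2g) = 0.02045·(539/0.167)·1.237²/(2·9.81) = 5.149 m
Δp = ρg·h_f = 998.3·9.81·5.149 = 50.42 kPa

Δp ≈ 50.4 kPa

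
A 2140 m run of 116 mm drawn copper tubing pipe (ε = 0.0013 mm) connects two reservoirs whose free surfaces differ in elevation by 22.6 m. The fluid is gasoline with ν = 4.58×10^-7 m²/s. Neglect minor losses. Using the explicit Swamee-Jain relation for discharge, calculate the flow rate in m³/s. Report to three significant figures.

Swamee-Jain (Type II): Q = -0.965·√(gD⁵h_f/L)·ln[ε/(3.7D) + √(3.17ν²L/(gD³h_f))]
√(gD⁵h_f/L) = √(9.81·0.116⁵·22.6/2140) = 0.001475
ε/(3.7D) = 3.03×10^-6; √(3.17ν²L/(gD³h_f)) = 6.41×10^-5
Q = -0.965·0.001475·ln(6.715×10^-5) = 0.01368 m³/s
Check: V = 1.29 m/s, Re = 3.28×10^5, f = 0.01428, h_f = 22.5 m ≈ 22.6 m ✓

Q ≈ 0.0137 m³/s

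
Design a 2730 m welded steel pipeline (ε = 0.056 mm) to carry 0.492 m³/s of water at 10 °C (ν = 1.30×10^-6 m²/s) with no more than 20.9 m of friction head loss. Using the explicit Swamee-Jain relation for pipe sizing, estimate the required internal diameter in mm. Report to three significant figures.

Swamee-Jain (Type III): D = 0.66·[ε^1.25·(LQ²/(gh_f))^4.75 + ν·Q^9.4·(L/(gh_f))^5.2]^0.04
LQ²/(gh_f) = 3.223; L/(gh_f) = 13.32
Term 1 = ε^1.25·(…)^4.75 = 0.00126; Term 2 = ν·Q^9.4·(…)^5.2 = 0.00116
D = 0.66·(0.00126 + 0.00116)^0.04 = 0.5187 m = 519 mm
Check: V = 2.33 m/s, Re = 9.29×10^5, f = 0.01371, h_f = 19.9 m ≈ 20.9 m ✓

D ≈ 519 mm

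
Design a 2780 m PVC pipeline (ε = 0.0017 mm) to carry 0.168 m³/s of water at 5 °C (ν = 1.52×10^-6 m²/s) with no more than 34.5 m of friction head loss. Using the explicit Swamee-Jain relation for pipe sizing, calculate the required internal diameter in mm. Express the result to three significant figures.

Swamee-Jain (Type III): D = 0.66·[ε^1.25·(LQ²/(gh_f))^4.75 + ν·Q^9.4·(L/(gh_f))^5.2]^0.04
LQ²/(gh_f) = 0.2318; L/(gh_f) = 8.214
Term 1 = ε^1.25·(…)^4.75 = 5.92×10^-11; Term 2 = ν·Q^9.4·(…)^5.2 = 4.52×10^-9
D = 0.66·(5.92×10^-11 + 4.52×10^-9)^0.04 = 0.3062 m = 306 mm
Check: V = 2.28 m/s, Re = 4.60×10^5, f = 0.01338, h_f = 32.2 m ≈ 34.5 m ✓

D ≈ 306 mm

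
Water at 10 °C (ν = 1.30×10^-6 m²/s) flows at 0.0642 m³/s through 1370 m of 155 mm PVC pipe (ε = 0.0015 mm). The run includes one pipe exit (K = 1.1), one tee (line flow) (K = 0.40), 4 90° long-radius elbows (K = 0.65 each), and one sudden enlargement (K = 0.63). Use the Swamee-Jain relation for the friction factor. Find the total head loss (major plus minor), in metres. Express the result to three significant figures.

H_L ≈ 74.4 m

V = 4Q/(πD²) = 3.402 m/s; V²/2g = 0.5900 m
Re = 4.06×10^5, ε/D = 9.68×10^-6 → f = 0.01373 (Swamee-Jain)
Major: h_f = f(L/D)·V²/2g = 0.01373·8839·0.5900 = 71.61 m
Minor: ΣK = 4.73; h_m = ΣK·V²/2g = 2.791 m
Total H_L = 71.61 + 2.791 = 74.40 m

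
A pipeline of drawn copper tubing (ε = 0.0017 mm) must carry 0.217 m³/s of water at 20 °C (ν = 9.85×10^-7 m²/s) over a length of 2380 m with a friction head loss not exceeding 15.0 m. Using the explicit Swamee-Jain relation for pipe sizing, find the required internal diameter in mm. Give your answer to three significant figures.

D ≈ 381 mm

Swamee-Jain (Type III): D = 0.66·[ε^1.25·(LQ²/(gh_f))^4.75 + ν·Q^9.4·(L/(gh_f))^5.2]^0.04
LQ²/(gh_f) = 0.7616; L/(gh_f) = 16.17
Term 1 = ε^1.25·(…)^4.75 = 1.68×10^-8; Term 2 = ν·Q^9.4·(…)^5.2 = 1.10×10^-6
D = 0.66·(1.68×10^-8 + 1.10×10^-6)^0.04 = 0.3815 m = 381 mm
Check: V = 1.90 m/s, Re = 7.35×10^5, f = 0.01232, h_f = 14.1 m ≈ 15.0 m ✓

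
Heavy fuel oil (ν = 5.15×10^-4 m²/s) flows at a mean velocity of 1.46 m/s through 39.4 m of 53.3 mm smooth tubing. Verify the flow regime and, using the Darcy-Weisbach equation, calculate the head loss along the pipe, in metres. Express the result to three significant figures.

Re = VD/ν = 1.46·0.05330/5.15×10^-4 = 151 → laminar (Re < 2300)
f = 64/Re = 0.4236
h_f = f(L/D)V²/(2g) = 0.4236·(39.4/0.05330)·1.46²/(2·9.81) = 34.02 m

h_f ≈ 34.0 m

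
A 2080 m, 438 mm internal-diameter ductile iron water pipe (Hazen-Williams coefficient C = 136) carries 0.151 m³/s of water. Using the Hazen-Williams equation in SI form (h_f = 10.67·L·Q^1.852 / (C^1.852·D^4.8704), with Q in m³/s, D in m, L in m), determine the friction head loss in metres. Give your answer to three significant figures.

h_f = 10.67·2080·0.151^1.852 / (136^1.852·0.438^4.8704) = 4.174 m

h_f ≈ 4.17 m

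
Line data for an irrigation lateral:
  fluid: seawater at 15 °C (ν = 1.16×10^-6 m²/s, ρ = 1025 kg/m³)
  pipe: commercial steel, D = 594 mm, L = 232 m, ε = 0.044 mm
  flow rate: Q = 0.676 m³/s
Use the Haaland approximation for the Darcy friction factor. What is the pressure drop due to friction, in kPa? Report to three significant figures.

Δp ≈ 15.1 kPa

V = 4Q/(πD²) = 4·0.676/(π·0.594²) = 2.439 m/s
Re = VD/ν = 2.439·0.594/1.16×10^-6 = 1.25×10^6 → turbulent
ε/D = 0.044/594 = 7.41×10^-5
Haaland: f = 0.01267
h_f = f(L/D)V²/(2g) = 0.01267·(232/0.594)·2.439²/(2·9.81) = 1.501 m
Δp = ρg·h_f = 1025·9.81·1.501 = 15.10 kPa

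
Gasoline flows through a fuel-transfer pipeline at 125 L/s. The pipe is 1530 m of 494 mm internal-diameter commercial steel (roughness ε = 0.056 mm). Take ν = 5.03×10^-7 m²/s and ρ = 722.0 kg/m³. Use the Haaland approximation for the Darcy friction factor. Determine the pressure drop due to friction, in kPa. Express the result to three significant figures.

Δp ≈ 6.68 kPa

V = 4Q/(πD²) = 4·0.125/(π·0.494²) = 0.6522 m/s
Re = VD/ν = 0.6522·0.494/5.03×10^-7 = 6.41×10^5 → turbulent
ε/D = 0.056/494 = 1.13×10^-4
Haaland: f = 0.01405
h_f = f(L/D)V²/(2g) = 0.01405·(1530/0.494)·0.6522²/(2·9.81) = 0.9432 m
Δp = ρg·h_f = 722.0·9.81·0.9432 = 6.680 kPa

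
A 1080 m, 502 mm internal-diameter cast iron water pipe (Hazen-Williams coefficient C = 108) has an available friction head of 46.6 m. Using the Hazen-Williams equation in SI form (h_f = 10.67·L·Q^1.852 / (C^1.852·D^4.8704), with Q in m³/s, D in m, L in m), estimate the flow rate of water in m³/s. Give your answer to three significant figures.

Q ≈ 0.900 m³/s

Rearranging: Q = [h_f·C^1.852·D^4.8704 / (10.67·L)]^(1/1.852)
Q = [46.6·108^1.852·0.502^4.8704 / (10.67·1080)]^0.540 = 0.8997 m³/s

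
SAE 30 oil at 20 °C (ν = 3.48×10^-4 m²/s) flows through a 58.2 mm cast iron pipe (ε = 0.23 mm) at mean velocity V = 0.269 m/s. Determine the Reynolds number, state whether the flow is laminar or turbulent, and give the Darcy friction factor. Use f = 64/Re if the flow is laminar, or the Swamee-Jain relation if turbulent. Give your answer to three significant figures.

Re ≈ 45.0; laminar; f = 64/Re ≈ 1.42

Re = VD/ν = 0.2690·0.0582/3.48×10^-4 = 45.0
Re < 2300 → laminar → f = 64/Re = 1.423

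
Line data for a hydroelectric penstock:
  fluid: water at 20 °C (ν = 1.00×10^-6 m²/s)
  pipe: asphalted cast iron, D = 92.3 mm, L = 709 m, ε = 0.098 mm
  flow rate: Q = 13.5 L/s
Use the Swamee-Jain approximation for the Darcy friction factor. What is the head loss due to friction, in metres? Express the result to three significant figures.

V = 4Q/(πD²) = 4·0.0135/(π·0.0923²) = 2.018 m/s
Re = VD/ν = 2.018·0.0923/1.00×10^-6 = 1.86×10^5 → turbulent
ε/D = 0.098/92.3 = 0.00106
Swamee-Jain: f = 0.02152
h_f = f(L/D)V²/(2g) = 0.02152·(709/0.0923)·2.018²/(2·9.81) = 34.30 m

h_f ≈ 34.3 m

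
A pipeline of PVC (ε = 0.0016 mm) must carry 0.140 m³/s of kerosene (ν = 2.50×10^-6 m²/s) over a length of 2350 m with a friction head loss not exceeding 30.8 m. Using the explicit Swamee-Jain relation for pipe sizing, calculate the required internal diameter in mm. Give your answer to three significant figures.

D ≈ 288 mm

Swamee-Jain (Type III): D = 0.66·[ε^1.25·(LQ²/(gh_f))^4.75 + ν·Q^9.4·(L/(gh_f))^5.2]^0.04
LQ²/(gh_f) = 0.1524; L/(gh_f) = 7.778
Term 1 = ε^1.25·(…)^4.75 = 7.50×10^-12; Term 2 = ν·Q^9.4·(…)^5.2 = 1.01×10^-9
D = 0.66·(7.50×10^-12 + 1.01×10^-9)^0.04 = 0.2883 m = 288 mm
Check: V = 2.14 m/s, Re = 2.47×10^5, f = 0.01497, h_f = 28.6 m ≈ 30.8 m ✓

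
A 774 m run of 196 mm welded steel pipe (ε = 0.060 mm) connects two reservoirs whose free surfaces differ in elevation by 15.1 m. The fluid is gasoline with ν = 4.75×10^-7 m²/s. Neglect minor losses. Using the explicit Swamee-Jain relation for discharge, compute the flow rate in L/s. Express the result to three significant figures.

Swamee-Jain (Type II): Q = -0.965·√(gD⁵h_f/L)·ln[ε/(3.7D) + √(3.17ν²L/(gD³h_f))]
√(gD⁵h_f/L) = √(9.81·0.196⁵·15.1/774) = 0.007440
ε/(3.7D) = 8.27×10^-5; √(3.17ν²L/(gD³h_f)) = 2.23×10^-5
Q = -0.965·0.007440·ln(1.050×10^-4) = 0.06578 m³/s
Check: V = 2.18 m/s, Re = 9.00×10^5, f = 0.01589, h_f = 15.2 m ≈ 15.1 m ✓

Q ≈ 65.8 L/s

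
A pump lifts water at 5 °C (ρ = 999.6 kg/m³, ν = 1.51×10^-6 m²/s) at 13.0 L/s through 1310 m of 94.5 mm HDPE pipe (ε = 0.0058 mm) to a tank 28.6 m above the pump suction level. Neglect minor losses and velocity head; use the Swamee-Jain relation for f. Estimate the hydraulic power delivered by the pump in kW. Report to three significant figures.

V = 4Q/(πD²) = 1.853 m/s; Re = 1.16×10^5; ε/D = 6.14×10^-5; f = 0.01772
h_f = f(L/D)V²/2g = 43.02 m
Total head H = z + h_f = 28.6 + 43.02 = 71.62 m
P_hyd = ρgQH = 999.6·9.81·0.0130·71.62 = 9.129 kW

P_hyd ≈ 9.13 kW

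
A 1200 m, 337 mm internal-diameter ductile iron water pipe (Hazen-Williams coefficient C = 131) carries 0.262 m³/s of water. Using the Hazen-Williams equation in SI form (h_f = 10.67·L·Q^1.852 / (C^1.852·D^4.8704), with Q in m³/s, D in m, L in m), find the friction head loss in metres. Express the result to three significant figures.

h_f = 10.67·1200·0.262^1.852 / (131^1.852·0.337^4.8704) = 25.67 m

h_f ≈ 25.7 m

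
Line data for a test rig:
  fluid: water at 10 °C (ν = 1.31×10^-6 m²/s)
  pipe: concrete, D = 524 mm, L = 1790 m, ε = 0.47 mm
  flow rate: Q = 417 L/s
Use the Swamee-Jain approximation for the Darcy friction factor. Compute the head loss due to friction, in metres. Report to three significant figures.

h_f ≈ 12.8 m

V = 4Q/(πD²) = 4·0.417/(π·0.524²) = 1.934 m/s
Re = VD/ν = 1.934·0.524/1.31×10^-6 = 7.73×10^5 → turbulent
ε/D = 0.47/524 = 8.97×10^-4
Swamee-Jain: f = 0.01965
h_f = f(L/D)V²/(2g) = 0.01965·(1790/0.524)·1.934²/(2·9.81) = 12.79 m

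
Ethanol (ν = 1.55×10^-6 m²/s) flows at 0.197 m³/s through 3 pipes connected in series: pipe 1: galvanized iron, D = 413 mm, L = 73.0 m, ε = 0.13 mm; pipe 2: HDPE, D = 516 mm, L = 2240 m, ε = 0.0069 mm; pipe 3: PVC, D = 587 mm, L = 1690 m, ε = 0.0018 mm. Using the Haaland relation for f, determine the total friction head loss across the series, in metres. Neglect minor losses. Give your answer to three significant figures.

Pipe 1: V = 1.471 m/s, Re = 3.92×10^5, ε/D = 3.15×10^-4, f = 0.01654, h_1 = f(L/D)V²/2g = 0.3223 m
Pipe 2: V = 0.9421 m/s, Re = 3.14×10^5, ε/D = 1.34×10^-5, f = 0.01434, h_2 = f(L/D)V²/2g = 2.815 m
Pipe 3: V = 0.7279 m/s, Re = 2.76×10^5, ε/D = 3.07×10^-6, f = 0.01460, h_3 = f(L/D)V²/2g = 1.135 m
Series → Q common, losses add: H = Σh = 4.272 m

H ≈ 4.27 m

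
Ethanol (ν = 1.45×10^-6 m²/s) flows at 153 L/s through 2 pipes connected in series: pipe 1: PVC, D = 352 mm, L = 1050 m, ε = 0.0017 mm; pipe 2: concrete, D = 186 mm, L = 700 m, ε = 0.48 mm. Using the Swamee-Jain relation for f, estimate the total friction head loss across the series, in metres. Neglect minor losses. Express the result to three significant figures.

H ≈ 160 m

Pipe 1: V = 1.572 m/s, Re = 3.82×10^5, ε/D = 4.83×10^-6, f = 0.01381, h_1 = f(L/D)V²/2g = 5.191 m
Pipe 2: V = 5.631 m/s, Re = 7.22×10^5, ε/D = 0.00258, f = 0.02539, h_2 = f(L/D)V²/2g = 154.4 m
Series → Q common, losses add: H = Σh = 159.6 m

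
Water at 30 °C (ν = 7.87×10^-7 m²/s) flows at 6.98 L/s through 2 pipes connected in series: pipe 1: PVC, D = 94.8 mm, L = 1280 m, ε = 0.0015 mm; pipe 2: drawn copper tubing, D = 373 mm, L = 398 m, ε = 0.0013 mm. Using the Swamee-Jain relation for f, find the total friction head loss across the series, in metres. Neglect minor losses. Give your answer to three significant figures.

H ≈ 11.7 m

Pipe 1: V = 0.9889 m/s, Re = 1.19×10^5, ε/D = 1.58×10^-5, f = 0.01733, h_1 = f(L/D)V²/2g = 11.67 m
Pipe 2: V = 0.06388 m/s, Re = 3.03×10^4, ε/D = 3.49×10^-6, f = 0.02333, h_2 = f(L/D)V²/2g = 0.005178 m
Series → Q common, losses add: H = Σh = 11.67 m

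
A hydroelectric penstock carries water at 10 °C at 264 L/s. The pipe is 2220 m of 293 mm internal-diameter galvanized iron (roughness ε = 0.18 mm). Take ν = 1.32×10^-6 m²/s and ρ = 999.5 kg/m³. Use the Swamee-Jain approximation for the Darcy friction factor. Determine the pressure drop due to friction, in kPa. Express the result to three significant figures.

V = 4Q/(πD²) = 4·0.264/(π·0.293²) = 3.915 m/s
Re = VD/ν = 3.915·0.293/1.32×10^-6 = 8.69×10^5 → turbulent
ε/D = 0.18/293 = 6.14×10^-4
Swamee-Jain: f = 0.01810
h_f = f(L/D)V²/(2g) = 0.01810·(2220/0.293)·3.915²/(2·9.81) = 107.1 m
Δp = ρg·h_f = 999.5·9.81·107.1 = 1051 kPa

Δp ≈ 1050 kPa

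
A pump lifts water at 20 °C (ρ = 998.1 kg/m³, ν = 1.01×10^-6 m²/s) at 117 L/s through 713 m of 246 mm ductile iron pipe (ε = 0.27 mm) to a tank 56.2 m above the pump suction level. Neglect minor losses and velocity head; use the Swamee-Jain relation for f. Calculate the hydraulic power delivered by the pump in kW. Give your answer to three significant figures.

V = 4Q/(πD²) = 2.462 m/s; Re = 6.00×10^5; ε/D = 0.00110; f = 0.02067
h_f = f(L/D)V²/2g = 18.50 m
Total head H = z + h_f = 56.2 + 18.50 = 74.70 m
P_hyd = ρgQH = 998.1·9.81·0.117·74.70 = 85.58 kW

P_hyd ≈ 85.6 kW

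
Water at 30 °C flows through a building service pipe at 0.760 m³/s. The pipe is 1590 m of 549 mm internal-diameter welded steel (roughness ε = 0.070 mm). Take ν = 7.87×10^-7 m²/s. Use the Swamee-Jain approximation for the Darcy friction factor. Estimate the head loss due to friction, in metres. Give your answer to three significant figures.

h_f ≈ 20.2 m

V = 4Q/(πD²) = 4·0.760/(π·0.549²) = 3.211 m/s
Re = VD/ν = 3.211·0.549/7.87×10^-7 = 2.24×10^6 → turbulent
ε/D = 0.070/549 = 1.28×10^-4
Swamee-Jain: f = 0.01326
h_f = f(L/D)V²/(2g) = 0.01326·(1590/0.549)·3.211²/(2·9.81) = 20.18 m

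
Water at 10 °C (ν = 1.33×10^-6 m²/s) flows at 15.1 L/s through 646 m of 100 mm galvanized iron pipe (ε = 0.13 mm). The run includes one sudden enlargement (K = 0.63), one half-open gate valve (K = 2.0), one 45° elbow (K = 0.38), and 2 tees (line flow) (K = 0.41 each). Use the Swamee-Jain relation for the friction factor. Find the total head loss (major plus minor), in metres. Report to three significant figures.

H_L ≈ 28.4 m

V = 4Q/(πD²) = 1.923 m/s; V²/2g = 0.1884 m
Re = 1.45×10^5, ε/D = 0.00130 → f = 0.02272 (Swamee-Jain)
Major: h_f = f(L/D)·V²/2g = 0.02272·6460·0.1884 = 27.65 m
Minor: ΣK = 3.83; h_m = ΣK·V²/2g = 0.7216 m
Total H_L = 27.65 + 0.7216 = 28.37 m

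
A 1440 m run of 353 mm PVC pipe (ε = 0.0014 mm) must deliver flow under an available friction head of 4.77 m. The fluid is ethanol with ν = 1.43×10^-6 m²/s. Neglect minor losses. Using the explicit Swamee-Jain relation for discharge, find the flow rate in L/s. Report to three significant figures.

Q ≈ 124 L/s

Swamee-Jain (Type II): Q = -0.965·√(gD⁵h_f/L)·ln[ε/(3.7D) + √(3.17ν²L/(gD³h_f))]
√(gD⁵h_f/L) = √(9.81·0.353⁵·4.77/1440) = 0.01335
ε/(3.7D) = 1.07×10^-6; √(3.17ν²L/(gD³h_f)) = 6.73×10^-5
Q = -0.965·0.01335·ln(6.841×10^-5) = 0.1235 m³/s
Check: V = 1.26 m/s, Re = 3.12×10^5, f = 0.01432, h_f = 4.74 m ≈ 4.77 m ✓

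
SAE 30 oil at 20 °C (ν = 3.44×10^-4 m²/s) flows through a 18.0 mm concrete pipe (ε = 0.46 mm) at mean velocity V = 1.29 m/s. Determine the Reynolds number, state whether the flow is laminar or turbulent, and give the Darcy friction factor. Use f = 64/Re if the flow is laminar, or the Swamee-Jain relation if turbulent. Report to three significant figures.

Re = VD/ν = 1.290·0.0180/3.44×10^-4 = 67.5
Re < 2300 → laminar → f = 64/Re = 0.9481

Re ≈ 67.5; laminar; f = 64/Re ≈ 0.948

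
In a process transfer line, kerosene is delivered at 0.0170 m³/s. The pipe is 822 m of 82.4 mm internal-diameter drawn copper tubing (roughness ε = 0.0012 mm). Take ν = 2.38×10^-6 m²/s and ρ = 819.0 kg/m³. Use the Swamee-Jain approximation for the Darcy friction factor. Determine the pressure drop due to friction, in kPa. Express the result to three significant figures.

Δp ≈ 730 kPa

V = 4Q/(πD²) = 4·0.0170/(π·0.0824²) = 3.188 m/s
Re = VD/ν = 3.188·0.0824/2.38×10^-6 = 1.10×10^5 → turbulent
ε/D = 0.0012/82.4 = 1.46×10^-5
Swamee-Jain: f = 0.01759
h_f = f(L/D)V²/(2g) = 0.01759·(822/0.0824)·3.188²/(2·9.81) = 90.91 m
Δp = ρg·h_f = 819.0·9.81·90.91 = 730.4 kPa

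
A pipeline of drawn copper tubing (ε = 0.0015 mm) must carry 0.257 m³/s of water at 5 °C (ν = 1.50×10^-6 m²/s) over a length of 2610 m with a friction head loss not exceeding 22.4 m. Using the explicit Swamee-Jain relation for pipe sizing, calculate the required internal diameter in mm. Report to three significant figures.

Swamee-Jain (Type III): D = 0.66·[ε^1.25·(LQ²/(gh_f))^4.75 + ν·Q^9.4·(L/(gh_f))^5.2]^0.04
LQ²/(gh_f) = 0.7845; L/(gh_f) = 11.88
Term 1 = ε^1.25·(…)^4.75 = 1.66×10^-8; Term 2 = ν·Q^9.4·(…)^5.2 = 1.65×10^-6
D = 0.66·(1.66×10^-8 + 1.65×10^-6)^0.04 = 0.3876 m = 388 mm
Check: V = 2.18 m/s, Re = 5.63×10^5, f = 0.01289, h_f = 21.0 m ≈ 22.4 m ✓

D ≈ 388 mm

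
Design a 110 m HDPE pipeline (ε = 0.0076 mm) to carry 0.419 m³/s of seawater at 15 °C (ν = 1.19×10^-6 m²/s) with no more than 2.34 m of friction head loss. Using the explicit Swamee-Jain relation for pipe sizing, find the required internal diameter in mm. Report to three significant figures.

Swamee-Jain (Type III): D = 0.66·[ε^1.25·(LQ²/(gh_f))^4.75 + ν·Q^9.4·(L/(gh_f))^5.2]^0.04
LQ²/(gh_f) = 0.8413; L/(gh_f) = 4.792
Term 1 = ε^1.25·(…)^4.75 = 1.76×10^-7; Term 2 = ν·Q^9.4·(…)^5.2 = 1.16×10^-6
D = 0.66·(1.76×10^-7 + 1.16×10^-6)^0.04 = 0.3842 m = 384 mm
Check: V = 3.61 m/s, Re = 1.17×10^6, f = 0.01182, h_f = 2.25 m ≈ 2.34 m ✓

D ≈ 384 mm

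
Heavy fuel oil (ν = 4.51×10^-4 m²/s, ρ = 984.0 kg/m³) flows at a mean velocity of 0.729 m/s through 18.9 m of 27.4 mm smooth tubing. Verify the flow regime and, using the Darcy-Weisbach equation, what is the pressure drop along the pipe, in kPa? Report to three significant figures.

Re = VD/ν = 0.729·0.02740/4.51×10^-4 = 44.3 → laminar (Re < 2300)
f = 64/Re = 1.445
h_f = f(L/D)V²/(2g) = 1.445·(18.9/0.02740)·0.729²/(2·9.81) = 27.00 m
Δp = ρg·h_f = 984.0·9.81·27.00 = 260.6 kPa

Δp ≈ 261 kPa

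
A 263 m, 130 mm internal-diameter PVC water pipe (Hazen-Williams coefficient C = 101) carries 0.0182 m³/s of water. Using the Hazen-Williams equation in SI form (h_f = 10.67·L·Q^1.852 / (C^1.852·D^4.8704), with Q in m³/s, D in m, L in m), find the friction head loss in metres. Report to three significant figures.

h_f ≈ 6.75 m

h_f = 10.67·263·0.0182^1.852 / (101^1.852·0.130^4.8704) = 6.749 m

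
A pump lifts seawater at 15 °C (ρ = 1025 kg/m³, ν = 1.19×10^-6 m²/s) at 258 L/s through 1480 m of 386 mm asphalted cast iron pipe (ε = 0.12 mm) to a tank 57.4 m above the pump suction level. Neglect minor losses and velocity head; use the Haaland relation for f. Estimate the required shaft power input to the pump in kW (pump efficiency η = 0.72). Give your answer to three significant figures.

V = 4Q/(πD²) = 2.205 m/s; Re = 7.15×10^5; ε/D = 3.11×10^-4; f = 0.01592
h_f = f(L/D)V²/2g = 15.13 m
Total head H = z + h_f = 57.4 + 15.13 = 72.53 m
P_hyd = ρgQH = 1025·9.81·0.258·72.53 = 188.2 kW
P_shaft = P_hyd/η = 188.2/0.72 = 261.3 kW

P_shaft ≈ 261 kW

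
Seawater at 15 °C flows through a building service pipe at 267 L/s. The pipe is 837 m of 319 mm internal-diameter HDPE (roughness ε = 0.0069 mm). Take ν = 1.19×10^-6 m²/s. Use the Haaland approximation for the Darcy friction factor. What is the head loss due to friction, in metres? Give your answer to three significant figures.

h_f ≈ 18.2 m

V = 4Q/(πD²) = 4·0.267/(π·0.319²) = 3.341 m/s
Re = VD/ν = 3.341·0.319/1.19×10^-6 = 8.96×10^5 → turbulent
ε/D = 0.0069/319 = 2.16×10^-5
Haaland: f = 0.01218
h_f = f(L/D)V²/(2g) = 0.01218·(837/0.319)·3.341²/(2·9.81) = 18.18 m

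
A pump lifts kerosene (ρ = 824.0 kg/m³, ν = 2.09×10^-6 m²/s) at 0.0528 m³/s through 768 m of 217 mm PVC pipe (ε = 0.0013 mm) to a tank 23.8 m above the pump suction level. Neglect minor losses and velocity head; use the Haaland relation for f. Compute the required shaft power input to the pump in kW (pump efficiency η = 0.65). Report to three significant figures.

P_shaft ≈ 19.6 kW

V = 4Q/(πD²) = 1.428 m/s; Re = 1.48×10^5; ε/D = 5.99×10^-6; f = 0.01647
h_f = f(L/D)V²/2g = 6.056 m
Total head H = z + h_f = 23.8 + 6.056 = 29.86 m
P_hyd = ρgQH = 824.0·9.81·0.0528·29.86 = 12.74 kW
P_shaft = P_hyd/η = 12.74/0.65 = 19.60 kW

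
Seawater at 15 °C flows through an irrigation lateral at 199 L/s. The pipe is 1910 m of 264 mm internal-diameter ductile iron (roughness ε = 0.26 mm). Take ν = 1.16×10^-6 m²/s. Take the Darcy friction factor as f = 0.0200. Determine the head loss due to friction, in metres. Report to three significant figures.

V = 4Q/(πD²) = 4·0.199/(π·0.264²) = 3.635 m/s
h_f = f(L/D)V²/(2g) = 0.02000·(1910/0.264)·3.635²/(2·9.81) = 97.47 m

h_f ≈ 97.5 m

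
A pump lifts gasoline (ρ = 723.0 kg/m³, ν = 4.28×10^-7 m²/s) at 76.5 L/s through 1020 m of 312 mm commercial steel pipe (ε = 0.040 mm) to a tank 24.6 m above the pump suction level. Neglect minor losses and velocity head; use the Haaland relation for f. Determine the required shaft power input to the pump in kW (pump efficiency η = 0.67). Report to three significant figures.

P_shaft ≈ 21.8 kW

V = 4Q/(πD²) = 1.001 m/s; Re = 7.29×10^5; ε/D = 1.28×10^-4; f = 0.01406
h_f = f(L/D)V²/2g = 2.346 m
Total head H = z + h_f = 24.6 + 2.346 = 26.95 m
P_hyd = ρgQH = 723.0·9.81·0.0765·26.95 = 14.62 kW
P_shaft = P_hyd/η = 14.62/0.67 = 21.82 kW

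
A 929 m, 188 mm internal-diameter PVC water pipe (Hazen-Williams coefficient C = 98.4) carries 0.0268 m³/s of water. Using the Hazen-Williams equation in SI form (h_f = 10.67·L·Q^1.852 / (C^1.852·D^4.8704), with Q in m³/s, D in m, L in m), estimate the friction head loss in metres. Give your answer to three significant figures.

h_f = 10.67·929·0.0268^1.852 / (98.4^1.852·0.188^4.8704) = 8.496 m

h_f ≈ 8.50 m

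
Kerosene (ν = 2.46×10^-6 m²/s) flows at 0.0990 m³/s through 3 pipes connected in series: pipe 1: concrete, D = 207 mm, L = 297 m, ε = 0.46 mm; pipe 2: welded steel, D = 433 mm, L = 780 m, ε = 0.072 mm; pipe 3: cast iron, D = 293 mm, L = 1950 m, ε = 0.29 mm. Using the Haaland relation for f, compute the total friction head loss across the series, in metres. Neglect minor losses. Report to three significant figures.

H ≈ 31.8 m

Pipe 1: V = 2.942 m/s, Re = 2.48×10^5, ε/D = 0.00222, f = 0.02473, h_1 = f(L/D)V²/2g = 15.65 m
Pipe 2: V = 0.6723 m/s, Re = 1.18×10^5, ε/D = 1.66×10^-4, f = 0.01805, h_2 = f(L/D)V²/2g = 0.7491 m
Pipe 3: V = 1.468 m/s, Re = 1.75×10^5, ε/D = 9.90×10^-4, f = 0.02103, h_3 = f(L/D)V²/2g = 15.38 m
Series → Q common, losses add: H = Σh = 31.78 m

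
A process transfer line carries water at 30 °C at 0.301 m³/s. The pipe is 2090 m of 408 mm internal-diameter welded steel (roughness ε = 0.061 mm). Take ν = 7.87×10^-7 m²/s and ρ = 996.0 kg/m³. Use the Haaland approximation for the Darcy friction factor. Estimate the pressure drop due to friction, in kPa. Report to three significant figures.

Δp ≈ 187 kPa

V = 4Q/(πD²) = 4·0.301/(π·0.408²) = 2.302 m/s
Re = VD/ν = 2.302·0.408/7.87×10^-7 = 1.19×10^6 → turbulent
ε/D = 0.061/408 = 1.50×10^-4
Haaland: f = 0.01385
h_f = f(L/D)V²/(2g) = 0.01385·(2090/0.408)·2.302²/(2·9.81) = 19.17 m
Δp = ρg·h_f = 996.0·9.81·19.17 = 187.3 kPa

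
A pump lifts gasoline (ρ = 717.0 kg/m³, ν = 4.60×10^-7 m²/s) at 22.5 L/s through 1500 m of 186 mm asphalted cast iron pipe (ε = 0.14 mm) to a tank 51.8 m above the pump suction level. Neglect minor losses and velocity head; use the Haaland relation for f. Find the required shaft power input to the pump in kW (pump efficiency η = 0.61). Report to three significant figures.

V = 4Q/(πD²) = 0.8281 m/s; Re = 3.35×10^5; ε/D = 7.53×10^-4; f = 0.01931
h_f = f(L/D)V²/2g = 5.442 m
Total head H = z + h_f = 51.8 + 5.442 = 57.24 m
P_hyd = ρgQH = 717.0·9.81·0.0225·57.24 = 9.059 kW
P_shaft = P_hyd/η = 9.059/0.61 = 14.85 kW

P_shaft ≈ 14.9 kW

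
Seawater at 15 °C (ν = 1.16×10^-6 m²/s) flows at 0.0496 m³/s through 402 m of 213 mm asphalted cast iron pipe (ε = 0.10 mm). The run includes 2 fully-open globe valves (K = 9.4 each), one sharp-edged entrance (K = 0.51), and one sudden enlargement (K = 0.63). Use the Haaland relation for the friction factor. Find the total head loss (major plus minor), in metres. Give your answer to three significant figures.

V = 4Q/(πD²) = 1.392 m/s; V²/2g = 0.09876 m
Re = 2.56×10^5, ε/D = 4.69×10^-4 → f = 0.01810 (Haaland)
Major: h_f = f(L/D)·V²/2g = 0.01810·1887·0.09876 = 3.374 m
Minor: ΣK = 19.9; h_m = ΣK·V²/2g = 1.969 m
Total H_L = 3.374 + 1.969 = 5.343 m

H_L ≈ 5.34 m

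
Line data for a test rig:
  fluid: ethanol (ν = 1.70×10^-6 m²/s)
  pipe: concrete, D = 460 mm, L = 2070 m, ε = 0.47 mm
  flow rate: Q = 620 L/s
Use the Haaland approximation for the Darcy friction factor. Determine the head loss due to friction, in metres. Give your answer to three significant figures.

h_f ≈ 64.0 m

V = 4Q/(πD²) = 4·0.620/(π·0.460²) = 3.731 m/s
Re = VD/ν = 3.731·0.460/1.70×10^-6 = 1.01×10^6 → turbulent
ε/D = 0.47/460 = 0.00102
Haaland: f = 0.02004
h_f = f(L/D)V²/(2g) = 0.02004·(2070/0.460)·3.731²/(2·9.81) = 63.96 m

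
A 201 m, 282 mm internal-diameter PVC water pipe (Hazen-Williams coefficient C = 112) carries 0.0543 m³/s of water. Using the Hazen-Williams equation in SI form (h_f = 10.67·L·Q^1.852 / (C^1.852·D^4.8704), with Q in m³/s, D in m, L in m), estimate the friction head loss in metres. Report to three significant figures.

h_f ≈ 0.742 m

h_f = 10.67·201·0.0543^1.852 / (112^1.852·0.282^4.8704) = 0.7423 m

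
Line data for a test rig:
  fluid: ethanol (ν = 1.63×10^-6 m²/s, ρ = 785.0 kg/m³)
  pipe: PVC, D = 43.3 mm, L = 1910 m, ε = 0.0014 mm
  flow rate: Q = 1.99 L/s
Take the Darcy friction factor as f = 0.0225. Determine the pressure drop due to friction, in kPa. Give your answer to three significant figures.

Δp ≈ 711 kPa

V = 4Q/(πD²) = 4·0.00199/(π·0.0433²) = 1.351 m/s
h_f = f(L/D)V²/(2g) = 0.02250·(1910/0.0433)·1.351²/(2·9.81) = 92.39 m
Δp = ρg·h_f = 785.0·9.81·92.39 = 711.4 kPa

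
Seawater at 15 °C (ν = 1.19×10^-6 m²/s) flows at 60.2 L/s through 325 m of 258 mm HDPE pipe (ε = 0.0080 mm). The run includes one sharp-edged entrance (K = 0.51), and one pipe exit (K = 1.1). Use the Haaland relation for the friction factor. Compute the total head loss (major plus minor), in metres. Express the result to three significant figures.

H_L ≈ 1.39 m

V = 4Q/(πD²) = 1.152 m/s; V²/2g = 0.06758 m
Re = 2.50×10^5, ε/D = 3.10×10^-5 → f = 0.01508 (Haaland)
Major: h_f = f(L/D)·V²/2g = 0.01508·1260·0.06758 = 1.284 m
Minor: ΣK = 1.61; h_m = ΣK·V²/2g = 0.1088 m
Total H_L = 1.284 + 0.1088 = 1.393 m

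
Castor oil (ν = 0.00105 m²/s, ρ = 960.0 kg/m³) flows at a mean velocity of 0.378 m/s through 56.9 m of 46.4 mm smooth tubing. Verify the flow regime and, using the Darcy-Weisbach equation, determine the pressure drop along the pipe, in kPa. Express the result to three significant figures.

Re = VD/ν = 0.378·0.04640/0.00105 = 16.7 → laminar (Re < 2300)
f = 64/Re = 3.831
h_f = f(L/D)V²/(2g) = 3.831·(56.9/0.04640)·0.378²/(2·9.81) = 34.22 m
Δp = ρg·h_f = 960.0·9.81·34.22 = 322.2 kPa

Δp ≈ 322 kPa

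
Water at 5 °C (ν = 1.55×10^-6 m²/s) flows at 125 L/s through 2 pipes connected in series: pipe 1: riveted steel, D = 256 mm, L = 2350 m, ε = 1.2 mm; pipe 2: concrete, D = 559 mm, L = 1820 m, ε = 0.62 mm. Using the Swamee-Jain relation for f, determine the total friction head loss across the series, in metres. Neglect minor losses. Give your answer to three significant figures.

Pipe 1: V = 2.429 m/s, Re = 4.01×10^5, ε/D = 0.00469, f = 0.03015, h_1 = f(L/D)V²/2g = 83.18 m
Pipe 2: V = 0.5093 m/s, Re = 1.84×10^5, ε/D = 0.00111, f = 0.02172, h_2 = f(L/D)V²/2g = 0.9349 m
Series → Q common, losses add: H = Σh = 84.12 m

H ≈ 84.1 m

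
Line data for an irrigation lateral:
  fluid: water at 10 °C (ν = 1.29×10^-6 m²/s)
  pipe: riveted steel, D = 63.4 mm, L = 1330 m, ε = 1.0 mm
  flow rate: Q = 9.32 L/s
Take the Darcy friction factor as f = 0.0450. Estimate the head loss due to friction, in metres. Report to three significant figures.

h_f ≈ 419 m

V = 4Q/(πD²) = 4·0.00932/(π·0.0634²) = 2.952 m/s
h_f = f(L/D)V²/(2g) = 0.04500·(1330/0.0634)·2.952²/(2·9.81) = 419.3 m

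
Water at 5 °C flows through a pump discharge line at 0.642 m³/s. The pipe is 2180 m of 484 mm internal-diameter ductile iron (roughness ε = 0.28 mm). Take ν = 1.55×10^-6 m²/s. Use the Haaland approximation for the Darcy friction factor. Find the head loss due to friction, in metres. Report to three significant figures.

V = 4Q/(πD²) = 4·0.642/(π·0.484²) = 3.489 m/s
Re = VD/ν = 3.489·0.484/1.55×10^-6 = 1.09×10^6 → turbulent
ε/D = 0.28/484 = 5.79×10^-4
Haaland: f = 0.01766
h_f = f(L/D)V²/(2g) = 0.01766·(2180/0.484)·3.489²/(2·9.81) = 49.36 m

h_f ≈ 49.4 m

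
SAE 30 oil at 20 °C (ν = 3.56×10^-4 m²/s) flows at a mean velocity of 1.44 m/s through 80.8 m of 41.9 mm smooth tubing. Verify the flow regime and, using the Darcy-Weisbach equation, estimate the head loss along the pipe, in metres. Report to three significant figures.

h_f ≈ 77.0 m

Re = VD/ν = 1.44·0.04190/3.56×10^-4 = 169 → laminar (Re < 2300)
f = 64/Re = 0.3776
h_f = f(L/D)V²/(2g) = 0.3776·(80.8/0.04190)·1.44²/(2·9.81) = 76.96 m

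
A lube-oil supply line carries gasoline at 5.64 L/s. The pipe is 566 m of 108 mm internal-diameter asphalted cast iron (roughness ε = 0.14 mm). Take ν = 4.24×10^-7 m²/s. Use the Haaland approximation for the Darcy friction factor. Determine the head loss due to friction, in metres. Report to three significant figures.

V = 4Q/(πD²) = 4·0.00564/(π·0.108²) = 0.6157 m/s
Re = VD/ν = 0.6157·0.108/4.24×10^-7 = 1.57×10^5 → turbulent
ε/D = 0.14/108 = 0.00130
Haaland: f = 0.02229
h_f = f(L/D)V²/(2g) = 0.02229·(566/0.108)·0.6157²/(2·9.81) = 2.257 m

h_f ≈ 2.26 m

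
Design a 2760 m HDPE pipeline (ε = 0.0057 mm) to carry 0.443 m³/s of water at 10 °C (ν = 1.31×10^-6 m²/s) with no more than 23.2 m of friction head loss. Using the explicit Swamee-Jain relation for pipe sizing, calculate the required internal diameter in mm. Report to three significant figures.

D ≈ 476 mm

Swamee-Jain (Type III): D = 0.66·[ε^1.25·(LQ²/(gh_f))^4.75 + ν·Q^9.4·(L/(gh_f))^5.2]^0.04
LQ²/(gh_f) = 2.380; L/(gh_f) = 12.13
Term 1 = ε^1.25·(…)^4.75 = 1.71×10^-5; Term 2 = ν·Q^9.4·(…)^5.2 = 2.69×10^-4
D = 0.66·(1.71×10^-5 + 2.69×10^-4)^0.04 = 0.4762 m = 476 mm
Check: V = 2.49 m/s, Re = 9.04×10^5, f = 0.01208, h_f = 22.1 m ≈ 23.2 m ✓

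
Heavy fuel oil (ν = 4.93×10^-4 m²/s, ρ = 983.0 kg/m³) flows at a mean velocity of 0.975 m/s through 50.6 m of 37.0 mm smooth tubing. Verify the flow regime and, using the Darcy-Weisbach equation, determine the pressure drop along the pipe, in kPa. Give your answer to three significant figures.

Re = VD/ν = 0.975·0.03700/4.93×10^-4 = 73.2 → laminar (Re < 2300)
f = 64/Re = 0.8746
h_f = f(L/D)V²/(2g) = 0.8746·(50.6/0.03700)·0.975²/(2·9.81) = 57.95 m
Δp = ρg·h_f = 983.0·9.81·57.95 = 558.9 kPa

Δp ≈ 559 kPa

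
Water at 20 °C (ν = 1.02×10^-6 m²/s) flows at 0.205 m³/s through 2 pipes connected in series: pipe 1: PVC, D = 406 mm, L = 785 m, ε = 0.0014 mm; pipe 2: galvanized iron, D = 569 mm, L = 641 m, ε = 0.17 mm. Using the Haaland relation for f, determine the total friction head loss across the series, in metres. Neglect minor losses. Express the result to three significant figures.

H ≈ 3.72 m

Pipe 1: V = 1.583 m/s, Re = 6.30×10^5, ε/D = 3.45×10^-6, f = 0.01258, h_1 = f(L/D)V²/2g = 3.109 m
Pipe 2: V = 0.8062 m/s, Re = 4.50×10^5, ε/D = 2.99×10^-4, f = 0.01626, h_2 = f(L/D)V²/2g = 0.6068 m
Series → Q common, losses add: H = Σh = 3.716 m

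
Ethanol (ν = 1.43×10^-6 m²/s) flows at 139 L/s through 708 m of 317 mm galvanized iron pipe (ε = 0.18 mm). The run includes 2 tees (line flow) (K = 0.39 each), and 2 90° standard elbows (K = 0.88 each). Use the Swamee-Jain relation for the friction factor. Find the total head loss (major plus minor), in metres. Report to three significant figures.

H_L ≈ 6.90 m

V = 4Q/(πD²) = 1.761 m/s; V²/2g = 0.1581 m
Re = 3.90×10^5, ε/D = 5.68×10^-4 → f = 0.01841 (Swamee-Jain)
Major: h_f = f(L/D)·V²/2g = 0.01841·2233·0.1581 = 6.502 m
Minor: ΣK = 2.54; h_m = ΣK·V²/2g = 0.4016 m
Total H_L = 6.502 + 0.4016 = 6.904 m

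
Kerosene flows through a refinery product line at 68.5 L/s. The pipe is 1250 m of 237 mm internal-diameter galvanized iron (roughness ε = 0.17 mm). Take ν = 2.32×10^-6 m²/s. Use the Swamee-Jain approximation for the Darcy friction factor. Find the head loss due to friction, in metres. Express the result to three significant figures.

V = 4Q/(πD²) = 4·0.0685/(π·0.237²) = 1.553 m/s
Re = VD/ν = 1.553·0.237/2.32×10^-6 = 1.59×10^5 → turbulent
ε/D = 0.17/237 = 7.17×10^-4
Swamee-Jain: f = 0.02037
h_f = f(L/D)V²/(2g) = 0.02037·(1250/0.237)·1.553²/(2·9.81) = 13.20 m

h_f ≈ 13.2 m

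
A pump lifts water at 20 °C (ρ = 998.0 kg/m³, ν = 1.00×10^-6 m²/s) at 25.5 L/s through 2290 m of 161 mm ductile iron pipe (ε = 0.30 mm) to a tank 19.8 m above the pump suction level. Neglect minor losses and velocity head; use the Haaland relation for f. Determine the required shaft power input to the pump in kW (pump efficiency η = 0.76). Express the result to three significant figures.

P_shaft ≈ 15.4 kW

V = 4Q/(πD²) = 1.253 m/s; Re = 2.02×10^5; ε/D = 0.00186; f = 0.02385
h_f = f(L/D)V²/2g = 27.12 m
Total head H = z + h_f = 19.8 + 27.12 = 46.92 m
P_hyd = ρgQH = 998.0·9.81·0.0255·46.92 = 11.71 kW
P_shaft = P_hyd/η = 11.71/0.76 = 15.41 kW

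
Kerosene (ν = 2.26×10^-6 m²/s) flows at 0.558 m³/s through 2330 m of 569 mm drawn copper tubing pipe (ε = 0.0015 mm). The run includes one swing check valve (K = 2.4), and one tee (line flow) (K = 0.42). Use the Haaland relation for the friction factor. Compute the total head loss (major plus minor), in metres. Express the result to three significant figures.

V = 4Q/(πD²) = 2.194 m/s; V²/2g = 0.2454 m
Re = 5.52×10^5, ε/D = 2.64×10^-6 → f = 0.01286 (Haaland)
Major: h_f = f(L/D)·V²/2g = 0.01286·4095·0.2454 = 12.93 m
Minor: ΣK = 2.82; h_m = ΣK·V²/2g = 0.6921 m
Total H_L = 12.93 + 0.6921 = 13.62 m

H_L ≈ 13.6 m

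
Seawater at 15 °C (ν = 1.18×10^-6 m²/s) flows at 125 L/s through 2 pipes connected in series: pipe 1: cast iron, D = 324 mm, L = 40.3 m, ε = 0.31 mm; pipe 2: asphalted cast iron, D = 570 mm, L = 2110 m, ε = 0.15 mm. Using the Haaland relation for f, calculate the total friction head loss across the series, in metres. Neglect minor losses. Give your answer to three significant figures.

Pipe 1: V = 1.516 m/s, Re = 4.16×10^5, ε/D = 9.57×10^-4, f = 0.02011, h_1 = f(L/D)V²/2g = 0.2930 m
Pipe 2: V = 0.4899 m/s, Re = 2.37×10^5, ε/D = 2.63×10^-4, f = 0.01695, h_2 = f(L/D)V²/2g = 0.7673 m
Series → Q common, losses add: H = Σh = 1.060 m

H ≈ 1.06 m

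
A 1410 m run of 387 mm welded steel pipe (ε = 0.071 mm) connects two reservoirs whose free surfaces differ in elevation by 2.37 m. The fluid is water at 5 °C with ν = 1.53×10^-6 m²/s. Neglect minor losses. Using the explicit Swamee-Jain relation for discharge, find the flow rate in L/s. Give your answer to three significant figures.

Swamee-Jain (Type II): Q = -0.965·√(gD⁵h_f/L)·ln[ε/(3.7D) + √(3.17ν²L/(gD³h_f))]
√(gD⁵h_f/L) = √(9.81·0.387⁵·2.37/1410) = 0.01196
ε/(3.7D) = 4.96×10^-5; √(3.17ν²L/(gD³h_f)) = 8.81×10^-5
Q = -0.965·0.01196·ln(1.377×10^-4) = 0.1026 m³/s
Check: V = 0.873 m/s, Re = 2.21×10^5, f = 0.01679, h_f = 2.37 m ≈ 2.37 m ✓

Q ≈ 103 L/s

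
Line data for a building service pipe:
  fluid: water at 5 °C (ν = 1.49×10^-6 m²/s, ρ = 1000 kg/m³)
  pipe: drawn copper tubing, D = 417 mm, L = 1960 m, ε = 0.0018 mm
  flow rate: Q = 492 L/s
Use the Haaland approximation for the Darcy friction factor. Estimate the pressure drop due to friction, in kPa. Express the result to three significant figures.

V = 4Q/(πD²) = 4·0.492/(π·0.417²) = 3.602 m/s
Re = VD/ν = 3.602·0.417/1.49×10^-6 = 1.01×10^6 → turbulent
ε/D = 0.0018/417 = 4.32×10^-6
Haaland: f = 0.01164
h_f = f(L/D)V²/(2g) = 0.01164·(1960/0.417)·3.602²/(2·9.81) = 36.20 m
Δp = ρg·h_f = 1000·9.81·36.20 = 355.1 kPa

Δp ≈ 355 kPa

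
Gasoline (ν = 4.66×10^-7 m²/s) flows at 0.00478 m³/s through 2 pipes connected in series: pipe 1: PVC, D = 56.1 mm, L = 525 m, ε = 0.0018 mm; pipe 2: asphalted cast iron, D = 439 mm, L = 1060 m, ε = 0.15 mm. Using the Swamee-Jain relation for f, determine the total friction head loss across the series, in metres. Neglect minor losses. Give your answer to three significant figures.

Pipe 1: V = 1.934 m/s, Re = 2.33×10^5, ε/D = 3.21×10^-5, f = 0.01540, h_1 = f(L/D)V²/2g = 27.47 m
Pipe 2: V = 0.03158 m/s, Re = 2.98×10^4, ε/D = 3.42×10^-4, f = 0.02443, h_2 = f(L/D)V²/2g = 0.002999 m
Series → Q common, losses add: H = Σh = 27.47 m

H ≈ 27.5 m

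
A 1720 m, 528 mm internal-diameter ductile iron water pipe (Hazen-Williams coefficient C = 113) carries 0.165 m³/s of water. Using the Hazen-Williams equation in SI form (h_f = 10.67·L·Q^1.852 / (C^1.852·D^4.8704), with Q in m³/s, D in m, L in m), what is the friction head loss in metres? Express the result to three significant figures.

h_f = 10.67·1720·0.165^1.852 / (113^1.852·0.528^4.8704) = 2.307 m

h_f ≈ 2.31 m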